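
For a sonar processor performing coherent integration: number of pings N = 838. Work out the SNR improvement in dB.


Gain = 10*log10(838) = 29.23

29.23 dB


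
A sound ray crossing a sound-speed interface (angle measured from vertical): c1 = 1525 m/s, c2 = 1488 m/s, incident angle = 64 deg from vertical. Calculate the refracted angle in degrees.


61.28 deg


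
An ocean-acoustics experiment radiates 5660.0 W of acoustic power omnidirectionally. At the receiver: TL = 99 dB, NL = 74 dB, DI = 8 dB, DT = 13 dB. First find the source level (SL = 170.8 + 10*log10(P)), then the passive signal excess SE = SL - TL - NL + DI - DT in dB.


Step 1: SL = 170.8 + 10*log10(5660.0) = 208.33 dB
Step 2: SE = SL - TL - NL + DI - DT = 208.33 - 99 - 74 + 8 - 13 = 30.33

30.33 dB


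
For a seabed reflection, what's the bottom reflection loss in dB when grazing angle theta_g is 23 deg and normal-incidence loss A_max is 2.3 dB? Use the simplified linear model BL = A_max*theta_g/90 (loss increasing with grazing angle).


0.59 dB


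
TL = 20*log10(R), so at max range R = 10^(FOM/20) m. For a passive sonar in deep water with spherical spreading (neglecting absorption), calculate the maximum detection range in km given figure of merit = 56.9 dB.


At max range FOM = TL, so 20*log10(R) = 56.9
R = 10^(56.9/20) = 699.84 m = 0.7 km

0.7 km


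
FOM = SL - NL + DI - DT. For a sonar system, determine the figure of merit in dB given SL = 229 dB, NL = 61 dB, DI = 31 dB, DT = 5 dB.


FOM = SL - NL + DI - DT = 229 - 61 + 31 - 5 = 194

194 dB


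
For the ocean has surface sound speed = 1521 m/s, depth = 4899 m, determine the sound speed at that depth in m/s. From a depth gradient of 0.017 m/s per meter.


c = 1521 + 0.017 * 4899 = 1604.283

1604.283 m/s


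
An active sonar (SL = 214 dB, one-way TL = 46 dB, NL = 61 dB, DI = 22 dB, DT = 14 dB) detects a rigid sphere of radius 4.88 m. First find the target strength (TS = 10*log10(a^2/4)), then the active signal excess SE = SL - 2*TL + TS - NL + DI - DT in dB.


Step 1: TS = 10*log10(4.88^2/4) = 7.75 dB
Step 2: SE = SL - 2*TL + TS - NL + DI - DT = 214 - 2*46 + (7.75) - 61 + 22 - 14 = 76.75

76.75 dB


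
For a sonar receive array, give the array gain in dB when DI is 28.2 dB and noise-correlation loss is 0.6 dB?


AG = DI - L_corr = 28.2 - 0.6 = 27.6

27.6 dB


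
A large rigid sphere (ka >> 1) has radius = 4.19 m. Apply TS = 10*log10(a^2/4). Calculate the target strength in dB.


TS = 10*log10(4.19^2 / 4) = 10*log10(4.389025) = 6.42

6.42 dB


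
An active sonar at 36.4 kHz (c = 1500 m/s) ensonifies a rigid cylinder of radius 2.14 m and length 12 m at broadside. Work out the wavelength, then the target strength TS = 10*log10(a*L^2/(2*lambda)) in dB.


Step 1: lambda = c/f = 1500/36400 = 0.04121 m
Step 2: TS = 10*log10(a*L^2/(2*lambda)) = 10*log10(2.14*12^2/(2*0.04121)) = 35.73

35.73 dB


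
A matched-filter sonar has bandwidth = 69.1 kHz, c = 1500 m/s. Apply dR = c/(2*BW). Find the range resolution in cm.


dR = c/(2*BW) = 1500 / (2 * 69.1e3) = 0.0109 m = 1.09 cm

1.09 cm


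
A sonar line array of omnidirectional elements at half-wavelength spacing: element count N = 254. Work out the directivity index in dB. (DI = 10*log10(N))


DI = 10*log10(254) = 24.05

24.05 dB


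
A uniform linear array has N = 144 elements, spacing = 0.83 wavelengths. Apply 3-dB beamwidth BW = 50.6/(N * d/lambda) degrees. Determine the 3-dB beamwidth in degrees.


BW = 50.6 / (144 * 0.83) = 50.6 / 119.52 = 0.42

0.42 deg


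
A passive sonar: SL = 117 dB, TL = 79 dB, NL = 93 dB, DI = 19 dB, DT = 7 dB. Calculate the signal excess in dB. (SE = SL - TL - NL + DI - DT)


SE = SL - TL - NL + DI - DT = 117 - 79 - 93 + 19 - 7 = -43

-43 dB


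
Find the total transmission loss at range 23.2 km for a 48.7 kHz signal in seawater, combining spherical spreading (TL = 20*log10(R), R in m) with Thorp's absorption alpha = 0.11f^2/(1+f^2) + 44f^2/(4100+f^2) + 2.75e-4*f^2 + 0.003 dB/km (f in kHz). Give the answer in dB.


Step 1 (Thorp): alpha = 0.11*2371.69/(1+2371.69) + 44*2371.69/(4100+2371.69) + 2.75e-4*2371.69 + 0.003 = 16.8899 dB/km
Step 2: TL_spread = 20*log10(23200) = 87.31 dB
Step 3: TL_abs = alpha*R = 16.8899 * 23.2 = 391.85 dB
Step 4: TL_total = 87.31 + 391.85 = 479.16

479.16 dB


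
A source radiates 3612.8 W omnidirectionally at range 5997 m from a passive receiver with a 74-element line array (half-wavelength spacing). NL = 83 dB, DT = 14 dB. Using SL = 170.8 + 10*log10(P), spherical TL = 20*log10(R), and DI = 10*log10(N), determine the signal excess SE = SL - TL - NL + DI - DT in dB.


Step 1: SL = 170.8 + 10*log10(3612.8) = 206.38 dB
Step 2: TL = 20*log10(5997) = 75.56 dB
Step 3: DI = 10*log10(74) = 18.69 dB
Step 4: SE = SL - TL - NL + DI - DT = 206.38 - 75.56 - 83 + 18.69 - 14 = 52.51

52.51 dB


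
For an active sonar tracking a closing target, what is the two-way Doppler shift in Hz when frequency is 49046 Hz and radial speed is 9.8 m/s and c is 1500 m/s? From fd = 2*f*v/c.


640.87 Hz


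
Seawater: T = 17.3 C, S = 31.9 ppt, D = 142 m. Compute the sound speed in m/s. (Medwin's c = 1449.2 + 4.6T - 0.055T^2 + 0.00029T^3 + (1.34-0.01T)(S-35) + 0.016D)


c = 1449.2 + 4.6*17.3 - 0.055*17.3^2 + 0.00029*17.3^3 + (1.34 - 0.01*17.3)*(31.9 - 35) + 0.016*142 = 1512.47

1512.47 m/s


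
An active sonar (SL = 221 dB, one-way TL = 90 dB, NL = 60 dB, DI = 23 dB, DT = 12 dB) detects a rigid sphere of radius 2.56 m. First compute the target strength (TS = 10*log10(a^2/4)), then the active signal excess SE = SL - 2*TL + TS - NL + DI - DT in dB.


Step 1: TS = 10*log10(2.56^2/4) = 2.14 dB
Step 2: SE = SL - 2*TL + TS - NL + DI - DT = 221 - 2*90 + (2.14) - 60 + 23 - 12 = -5.86

-5.86 dB


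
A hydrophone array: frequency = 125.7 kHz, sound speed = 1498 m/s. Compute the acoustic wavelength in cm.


lambda = c/f = 1498 / 125700 = 0.0119 m = 1.19 cm

1.19 cm


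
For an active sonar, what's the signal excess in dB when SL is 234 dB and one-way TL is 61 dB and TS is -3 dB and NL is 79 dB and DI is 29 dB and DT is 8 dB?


SE = SL - 2*TL + TS - NL + DI - DT = 234 - 2*61 + (-3) - 79 + 29 - 8 = 51

51 dB


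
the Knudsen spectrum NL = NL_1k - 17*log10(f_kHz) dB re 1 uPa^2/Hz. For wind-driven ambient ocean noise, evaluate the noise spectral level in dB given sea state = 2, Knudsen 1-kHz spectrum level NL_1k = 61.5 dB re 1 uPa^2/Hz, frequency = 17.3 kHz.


NL = NL_1k - 17*log10(f_kHz) = 61.5 - 17*log10(17.3) = 61.5 - (21.05) = 40.45

40.45 dB


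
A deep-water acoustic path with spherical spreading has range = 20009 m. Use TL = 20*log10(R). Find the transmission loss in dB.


TL = 20*log10(20009) = 86.02

86.02 dB


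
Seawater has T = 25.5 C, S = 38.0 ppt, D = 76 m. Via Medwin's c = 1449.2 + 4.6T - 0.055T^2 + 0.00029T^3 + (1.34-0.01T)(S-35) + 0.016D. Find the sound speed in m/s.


c = 1449.2 + 4.6*25.5 - 0.055*25.5^2 + 0.00029*25.5^3 + (1.34 - 0.01*25.5)*(38.0 - 35) + 0.016*76 = 1540.02

1540.02 m/s


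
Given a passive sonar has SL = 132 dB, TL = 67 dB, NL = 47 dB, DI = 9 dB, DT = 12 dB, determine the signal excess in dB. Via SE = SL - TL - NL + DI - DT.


15 dB


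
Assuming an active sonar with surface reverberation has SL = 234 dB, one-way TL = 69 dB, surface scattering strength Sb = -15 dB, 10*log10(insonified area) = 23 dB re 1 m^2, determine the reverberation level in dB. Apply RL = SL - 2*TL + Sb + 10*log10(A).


RL = SL - 2*TL + Sb + 10*log10(A) = 234 - 2*69 + (-15) + 23 = 104

104 dB


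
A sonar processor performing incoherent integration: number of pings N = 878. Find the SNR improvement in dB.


Gain = 5*log10(878) = 14.72

14.72 dB


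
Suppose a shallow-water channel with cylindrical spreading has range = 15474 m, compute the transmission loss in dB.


41.9 dB


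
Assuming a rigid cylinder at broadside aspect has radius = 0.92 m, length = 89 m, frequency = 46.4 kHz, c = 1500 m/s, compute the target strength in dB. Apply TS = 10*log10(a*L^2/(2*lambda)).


lambda = 1500/46400 = 0.03233 m
TS = 10*log10(0.92*89^2/(2*0.03233)) = 50.52

50.52 dB


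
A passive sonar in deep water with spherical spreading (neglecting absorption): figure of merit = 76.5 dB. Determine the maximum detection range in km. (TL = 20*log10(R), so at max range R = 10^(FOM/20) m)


At max range FOM = TL, so 20*log10(R) = 76.5
R = 10^(76.5/20) = 6683.44 m = 6.68 km

6.68 km


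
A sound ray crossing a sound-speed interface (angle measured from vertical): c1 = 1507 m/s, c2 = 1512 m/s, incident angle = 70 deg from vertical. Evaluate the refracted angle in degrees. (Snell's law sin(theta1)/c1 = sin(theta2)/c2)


sin(theta2) = (c2/c1)*sin(theta1) = (1512/1507)*sin(70 deg) = 0.94281
theta2 = arcsin(0.94281) = 70.53

70.53 deg


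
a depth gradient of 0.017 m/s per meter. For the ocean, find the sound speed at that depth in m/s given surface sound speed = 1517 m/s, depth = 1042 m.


c = 1517 + 0.017 * 1042 = 1534.714

1534.714 m/s


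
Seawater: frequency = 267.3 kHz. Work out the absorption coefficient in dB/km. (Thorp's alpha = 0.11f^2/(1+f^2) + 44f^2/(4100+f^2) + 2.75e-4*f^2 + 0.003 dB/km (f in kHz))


f^2 = 71449.29
alpha = 0.11*71449.29/(1+71449.29) + 44*71449.29/(4100+71449.29) + 2.75e-4*71449.29 + 0.003 = 61.374

61.374 dB/km


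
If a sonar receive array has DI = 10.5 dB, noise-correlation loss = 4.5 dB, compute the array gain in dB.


AG = DI - L_corr = 10.5 - 4.5 = 6.0

6.0 dB


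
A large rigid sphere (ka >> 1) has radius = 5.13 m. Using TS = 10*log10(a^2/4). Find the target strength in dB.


TS = 10*log10(5.13^2 / 4) = 10*log10(6.579225) = 8.18

8.18 dB


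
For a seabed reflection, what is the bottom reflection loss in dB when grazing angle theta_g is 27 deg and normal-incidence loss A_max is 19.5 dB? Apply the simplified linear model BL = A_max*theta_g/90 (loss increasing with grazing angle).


5.85 dB


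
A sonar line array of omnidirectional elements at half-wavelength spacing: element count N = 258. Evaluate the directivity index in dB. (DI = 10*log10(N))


DI = 10*log10(258) = 24.12

24.12 dB


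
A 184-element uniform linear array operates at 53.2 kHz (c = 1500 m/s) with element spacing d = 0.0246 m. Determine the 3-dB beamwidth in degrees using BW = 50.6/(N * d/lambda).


0.32 deg


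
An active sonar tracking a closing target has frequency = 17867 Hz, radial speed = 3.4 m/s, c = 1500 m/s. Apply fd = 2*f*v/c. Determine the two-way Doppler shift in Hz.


fd = 2*f*v/c = 2 * 17867 * 3.4 / 1500 = 81.0

81.0 Hz


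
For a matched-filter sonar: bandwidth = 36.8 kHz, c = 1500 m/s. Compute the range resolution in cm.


dR = c/(2*BW) = 1500 / (2 * 36.8e3) = 0.0204 m = 2.04 cm

2.04 cm


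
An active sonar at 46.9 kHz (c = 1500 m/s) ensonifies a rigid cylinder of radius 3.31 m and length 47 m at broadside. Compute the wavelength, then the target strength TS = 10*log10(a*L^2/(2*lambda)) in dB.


Step 1: lambda = c/f = 1500/46900 = 0.03198 m
Step 2: TS = 10*log10(a*L^2/(2*lambda)) = 10*log10(3.31*47^2/(2*0.03198)) = 50.58

50.58 dB


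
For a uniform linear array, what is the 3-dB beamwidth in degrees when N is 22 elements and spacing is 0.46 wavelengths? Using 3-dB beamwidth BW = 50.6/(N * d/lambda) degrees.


BW = 50.6 / (22 * 0.46) = 50.6 / 10.12 = 5.0

5.0 deg


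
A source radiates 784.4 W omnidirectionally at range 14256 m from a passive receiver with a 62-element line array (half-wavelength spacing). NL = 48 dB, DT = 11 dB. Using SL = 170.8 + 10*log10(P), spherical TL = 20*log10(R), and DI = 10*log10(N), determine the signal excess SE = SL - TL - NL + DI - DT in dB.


Step 1: SL = 170.8 + 10*log10(784.4) = 199.75 dB
Step 2: TL = 20*log10(14256) = 83.08 dB
Step 3: DI = 10*log10(62) = 17.92 dB
Step 4: SE = SL - TL - NL + DI - DT = 199.75 - 83.08 - 48 + 17.92 - 11 = 75.59

75.59 dB


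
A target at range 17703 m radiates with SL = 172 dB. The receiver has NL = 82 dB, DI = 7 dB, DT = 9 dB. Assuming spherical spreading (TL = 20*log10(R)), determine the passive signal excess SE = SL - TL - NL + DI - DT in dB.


Step 1: TL = 20*log10(17703) = 84.96 dB
Step 2: SE = 172 - 84.96 - 82 + 7 - 9 = 3.04

3.04 dB


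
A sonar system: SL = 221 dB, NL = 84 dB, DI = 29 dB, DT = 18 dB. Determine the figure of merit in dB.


148 dB


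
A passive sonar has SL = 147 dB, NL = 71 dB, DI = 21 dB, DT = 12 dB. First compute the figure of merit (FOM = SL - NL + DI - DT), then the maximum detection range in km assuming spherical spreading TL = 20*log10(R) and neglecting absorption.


Step 1: FOM = SL - NL + DI - DT = 147 - 71 + 21 - 12 = 85 dB
Step 2: at max range FOM = TL = 20*log10(R), so R = 10^(85/20) = 17782.79 m = 17.78 km

17.78 km


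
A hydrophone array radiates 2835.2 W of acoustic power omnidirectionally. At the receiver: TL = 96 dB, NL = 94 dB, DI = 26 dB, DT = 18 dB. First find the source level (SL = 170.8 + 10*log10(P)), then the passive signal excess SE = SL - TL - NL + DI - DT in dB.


Step 1: SL = 170.8 + 10*log10(2835.2) = 205.33 dB
Step 2: SE = SL - TL - NL + DI - DT = 205.33 - 96 - 94 + 26 - 18 = 23.33

23.33 dB


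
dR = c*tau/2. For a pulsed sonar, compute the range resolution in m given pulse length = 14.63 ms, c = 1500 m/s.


10.9725 m


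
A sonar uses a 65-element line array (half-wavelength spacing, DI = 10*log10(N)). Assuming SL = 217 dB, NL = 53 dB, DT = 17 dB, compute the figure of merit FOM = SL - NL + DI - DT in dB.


Step 1: DI = 10*log10(65) = 18.13 dB
Step 2: FOM = SL - NL + DI - DT = 217 - 53 + 18.13 - 17 = 165.13

165.13 dB


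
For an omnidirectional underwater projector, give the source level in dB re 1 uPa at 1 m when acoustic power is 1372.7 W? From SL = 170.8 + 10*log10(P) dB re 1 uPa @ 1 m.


202.18 dB


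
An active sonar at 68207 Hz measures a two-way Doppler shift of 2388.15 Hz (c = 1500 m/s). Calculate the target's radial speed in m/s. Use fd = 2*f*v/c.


From fd = 2*f*v/c, v = c*fd/(2*f) = 1500 * 2388.15 / (2*68207) = 26.26

26.26 m/s


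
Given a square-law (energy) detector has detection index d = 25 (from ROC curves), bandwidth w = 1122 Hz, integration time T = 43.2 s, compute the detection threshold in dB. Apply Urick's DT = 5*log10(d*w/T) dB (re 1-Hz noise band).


14.06 dB


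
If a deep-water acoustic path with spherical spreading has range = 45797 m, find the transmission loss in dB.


TL = 20*log10(45797) = 93.22

93.22 dB


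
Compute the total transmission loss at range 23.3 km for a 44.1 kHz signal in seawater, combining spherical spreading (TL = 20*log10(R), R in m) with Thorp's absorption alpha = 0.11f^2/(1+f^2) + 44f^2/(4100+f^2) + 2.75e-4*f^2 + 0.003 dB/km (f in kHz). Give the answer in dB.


Step 1 (Thorp): alpha = 0.11*1944.81/(1+1944.81) + 44*1944.81/(4100+1944.81) + 2.75e-4*1944.81 + 0.003 = 14.804 dB/km
Step 2: TL_spread = 20*log10(23300) = 87.35 dB
Step 3: TL_abs = alpha*R = 14.804 * 23.3 = 344.93 dB
Step 4: TL_total = 87.35 + 344.93 = 432.28

432.28 dB


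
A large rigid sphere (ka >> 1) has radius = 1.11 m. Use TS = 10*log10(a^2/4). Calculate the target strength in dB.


TS = 10*log10(1.11^2 / 4) = 10*log10(0.308025) = -5.11

-5.11 dB


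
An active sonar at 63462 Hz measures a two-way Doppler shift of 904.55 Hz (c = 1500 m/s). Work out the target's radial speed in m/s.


From fd = 2*f*v/c, v = c*fd/(2*f) = 1500 * 904.55 / (2*63462) = 10.69

10.69 m/s


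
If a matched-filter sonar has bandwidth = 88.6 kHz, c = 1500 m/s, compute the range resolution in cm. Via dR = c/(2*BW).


dR = c/(2*BW) = 1500 / (2 * 88.6e3) = 0.0085 m = 0.85 cm

0.85 cm


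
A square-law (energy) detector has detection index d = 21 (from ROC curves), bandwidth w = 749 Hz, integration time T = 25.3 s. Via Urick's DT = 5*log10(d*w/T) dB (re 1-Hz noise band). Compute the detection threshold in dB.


DT = 5*log10(d*w/T) = 5*log10(21 * 749 / 25.3) = 5*log10(621.7) = 13.97

13.97 dB


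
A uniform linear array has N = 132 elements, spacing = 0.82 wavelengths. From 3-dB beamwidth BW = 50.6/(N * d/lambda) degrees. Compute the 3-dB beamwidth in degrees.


0.47 deg


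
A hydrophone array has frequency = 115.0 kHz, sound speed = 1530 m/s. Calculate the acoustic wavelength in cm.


1.33 cm


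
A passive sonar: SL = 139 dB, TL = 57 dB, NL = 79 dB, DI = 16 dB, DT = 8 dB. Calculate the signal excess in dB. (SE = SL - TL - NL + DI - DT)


SE = SL - TL - NL + DI - DT = 139 - 57 - 79 + 16 - 8 = 11

11 dB


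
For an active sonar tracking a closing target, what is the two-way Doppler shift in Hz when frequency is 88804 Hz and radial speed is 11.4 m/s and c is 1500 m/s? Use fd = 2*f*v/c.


1349.82 Hz


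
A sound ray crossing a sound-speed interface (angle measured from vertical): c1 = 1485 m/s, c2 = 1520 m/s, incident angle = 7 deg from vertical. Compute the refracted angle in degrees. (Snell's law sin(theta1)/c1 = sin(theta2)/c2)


7.17 deg


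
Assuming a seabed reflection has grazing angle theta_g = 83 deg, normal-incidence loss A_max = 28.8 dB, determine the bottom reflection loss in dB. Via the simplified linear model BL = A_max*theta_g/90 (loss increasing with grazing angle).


BL = A_max * theta_g / 90 = 28.8 * 83 / 90 = 26.56

26.56 dB


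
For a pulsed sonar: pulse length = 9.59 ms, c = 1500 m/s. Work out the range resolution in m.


7.1925 m


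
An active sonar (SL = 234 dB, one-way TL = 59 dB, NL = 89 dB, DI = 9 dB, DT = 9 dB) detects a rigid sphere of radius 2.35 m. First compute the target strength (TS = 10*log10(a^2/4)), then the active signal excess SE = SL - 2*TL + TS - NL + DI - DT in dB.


Step 1: TS = 10*log10(2.35^2/4) = 1.4 dB
Step 2: SE = SL - 2*TL + TS - NL + DI - DT = 234 - 2*59 + (1.4) - 89 + 9 - 9 = 28.4

28.4 dB


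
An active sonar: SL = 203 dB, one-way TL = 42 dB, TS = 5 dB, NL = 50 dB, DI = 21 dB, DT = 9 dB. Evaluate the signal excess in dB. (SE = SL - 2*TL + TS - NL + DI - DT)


86 dB


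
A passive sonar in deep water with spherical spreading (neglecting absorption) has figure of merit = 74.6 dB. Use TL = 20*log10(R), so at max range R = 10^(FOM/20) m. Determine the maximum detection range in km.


At max range FOM = TL, so 20*log10(R) = 74.6
R = 10^(74.6/20) = 5370.32 m = 5.37 km

5.37 km


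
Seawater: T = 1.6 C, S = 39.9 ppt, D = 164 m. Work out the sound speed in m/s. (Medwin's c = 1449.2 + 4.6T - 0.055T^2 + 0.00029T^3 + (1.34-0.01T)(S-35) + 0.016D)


c = 1449.2 + 4.6*1.6 - 0.055*1.6^2 + 0.00029*1.6^3 + (1.34 - 0.01*1.6)*(39.9 - 35) + 0.016*164 = 1465.53

1465.53 m/s


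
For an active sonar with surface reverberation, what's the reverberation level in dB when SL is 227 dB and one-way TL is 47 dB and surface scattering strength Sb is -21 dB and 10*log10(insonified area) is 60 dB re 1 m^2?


172 dB


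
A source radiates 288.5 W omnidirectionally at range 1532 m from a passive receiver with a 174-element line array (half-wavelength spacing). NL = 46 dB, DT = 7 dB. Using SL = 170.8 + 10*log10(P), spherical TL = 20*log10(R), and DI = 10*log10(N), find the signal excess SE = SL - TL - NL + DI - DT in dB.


Step 1: SL = 170.8 + 10*log10(288.5) = 195.4 dB
Step 2: TL = 20*log10(1532) = 63.71 dB
Step 3: DI = 10*log10(174) = 22.41 dB
Step 4: SE = SL - TL - NL + DI - DT = 195.4 - 63.71 - 46 + 22.41 - 7 = 101.1

101.1 dB


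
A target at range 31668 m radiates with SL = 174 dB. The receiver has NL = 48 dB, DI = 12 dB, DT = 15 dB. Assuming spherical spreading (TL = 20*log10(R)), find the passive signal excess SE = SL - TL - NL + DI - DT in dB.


Step 1: TL = 20*log10(31668) = 90.01 dB
Step 2: SE = 174 - 90.01 - 48 + 12 - 15 = 32.99

32.99 dB


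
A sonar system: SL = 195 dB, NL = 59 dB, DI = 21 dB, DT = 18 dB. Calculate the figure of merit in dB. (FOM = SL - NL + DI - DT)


139 dB


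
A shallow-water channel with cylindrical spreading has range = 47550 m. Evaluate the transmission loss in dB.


TL = 10*log10(47550) = 46.77

46.77 dB


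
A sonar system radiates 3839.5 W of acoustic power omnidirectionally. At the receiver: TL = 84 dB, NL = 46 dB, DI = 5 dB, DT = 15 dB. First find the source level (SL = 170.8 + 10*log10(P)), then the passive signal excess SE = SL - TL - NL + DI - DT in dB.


Step 1: SL = 170.8 + 10*log10(3839.5) = 206.64 dB
Step 2: SE = SL - TL - NL + DI - DT = 206.64 - 84 - 46 + 5 - 15 = 66.64

66.64 dB


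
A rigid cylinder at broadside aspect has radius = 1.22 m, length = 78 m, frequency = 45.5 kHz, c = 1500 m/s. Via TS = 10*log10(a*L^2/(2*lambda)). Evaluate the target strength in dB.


50.51 dB


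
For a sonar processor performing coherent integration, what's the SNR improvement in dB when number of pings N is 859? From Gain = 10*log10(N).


29.34 dB


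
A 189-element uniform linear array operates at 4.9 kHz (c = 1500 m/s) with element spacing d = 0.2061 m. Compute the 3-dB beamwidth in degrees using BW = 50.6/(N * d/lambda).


Step 1: lambda = 1500/4900 = 0.30612 m
Step 2: d/lambda = 0.2061/0.30612 = 0.6733
Step 3: BW = 50.6/(N * d/lambda) = 50.6/(189 * 0.6733) = 0.4

0.4 deg


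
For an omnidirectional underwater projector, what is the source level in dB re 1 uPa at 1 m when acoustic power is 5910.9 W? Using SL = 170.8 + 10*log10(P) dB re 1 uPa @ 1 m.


SL = 170.8 + 10*log10(5910.9) = 170.8 + 37.72 = 208.52

208.52 dB


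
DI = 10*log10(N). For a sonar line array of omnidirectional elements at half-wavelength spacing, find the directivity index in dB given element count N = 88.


DI = 10*log10(88) = 19.44

19.44 dB


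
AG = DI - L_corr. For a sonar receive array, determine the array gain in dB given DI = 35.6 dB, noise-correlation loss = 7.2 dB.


AG = DI - L_corr = 35.6 - 7.2 = 28.4

28.4 dB


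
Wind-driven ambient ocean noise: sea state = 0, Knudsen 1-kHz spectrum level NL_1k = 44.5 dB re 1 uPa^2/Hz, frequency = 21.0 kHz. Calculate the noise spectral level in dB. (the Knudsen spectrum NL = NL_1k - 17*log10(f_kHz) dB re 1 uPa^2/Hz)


NL = NL_1k - 17*log10(f_kHz) = 44.5 - 17*log10(21.0) = 44.5 - (22.48) = 22.02

22.02 dB


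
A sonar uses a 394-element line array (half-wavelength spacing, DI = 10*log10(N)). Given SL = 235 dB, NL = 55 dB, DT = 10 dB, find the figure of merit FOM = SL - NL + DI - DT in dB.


Step 1: DI = 10*log10(394) = 25.95 dB
Step 2: FOM = SL - NL + DI - DT = 235 - 55 + 25.95 - 10 = 195.95

195.95 dB


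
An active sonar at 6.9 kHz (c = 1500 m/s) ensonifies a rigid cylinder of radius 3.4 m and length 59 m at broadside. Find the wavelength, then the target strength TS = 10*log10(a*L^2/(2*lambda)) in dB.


Step 1: lambda = c/f = 1500/6900 = 0.21739 m
Step 2: TS = 10*log10(a*L^2/(2*lambda)) = 10*log10(3.4*59^2/(2*0.21739)) = 44.35

44.35 dB


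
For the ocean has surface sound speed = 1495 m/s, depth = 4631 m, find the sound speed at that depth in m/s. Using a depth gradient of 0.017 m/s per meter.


c = 1495 + 0.017 * 4631 = 1573.727

1573.727 m/s


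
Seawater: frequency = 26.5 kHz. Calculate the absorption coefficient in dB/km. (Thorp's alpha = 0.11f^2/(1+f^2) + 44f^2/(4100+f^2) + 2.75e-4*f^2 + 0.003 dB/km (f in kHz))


6.74 dB/km


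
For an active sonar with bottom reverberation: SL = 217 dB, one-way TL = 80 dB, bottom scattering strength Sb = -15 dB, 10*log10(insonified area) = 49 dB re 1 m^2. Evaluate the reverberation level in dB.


RL = SL - 2*TL + Sb + 10*log10(A) = 217 - 2*80 + (-15) + 49 = 91

91 dB


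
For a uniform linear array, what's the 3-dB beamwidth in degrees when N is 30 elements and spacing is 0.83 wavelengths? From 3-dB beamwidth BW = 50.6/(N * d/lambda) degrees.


BW = 50.6 / (30 * 0.83) = 50.6 / 24.9 = 2.03

2.03 deg


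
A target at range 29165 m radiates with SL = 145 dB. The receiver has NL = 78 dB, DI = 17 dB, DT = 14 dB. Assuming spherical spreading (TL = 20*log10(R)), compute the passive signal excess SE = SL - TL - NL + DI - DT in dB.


-19.3 dB


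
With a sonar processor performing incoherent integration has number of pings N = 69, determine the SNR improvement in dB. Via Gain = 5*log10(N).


Gain = 5*log10(69) = 9.19

9.19 dB


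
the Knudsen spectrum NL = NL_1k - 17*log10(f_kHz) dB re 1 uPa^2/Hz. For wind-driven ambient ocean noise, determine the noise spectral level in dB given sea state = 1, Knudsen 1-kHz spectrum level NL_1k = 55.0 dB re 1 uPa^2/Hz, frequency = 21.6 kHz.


NL = NL_1k - 17*log10(f_kHz) = 55.0 - 17*log10(21.6) = 55.0 - (22.69) = 32.31

32.31 dB


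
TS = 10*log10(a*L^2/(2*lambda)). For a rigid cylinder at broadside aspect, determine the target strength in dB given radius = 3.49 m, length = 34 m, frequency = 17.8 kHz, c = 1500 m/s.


lambda = 1500/17800 = 0.08427 m
TS = 10*log10(3.49*34^2/(2*0.08427)) = 43.79

43.79 dB


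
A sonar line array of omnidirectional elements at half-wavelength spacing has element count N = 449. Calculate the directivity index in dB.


DI = 10*log10(449) = 26.52

26.52 dB


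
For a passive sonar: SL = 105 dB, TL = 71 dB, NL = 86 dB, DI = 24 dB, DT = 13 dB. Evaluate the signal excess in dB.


SE = SL - TL - NL + DI - DT = 105 - 71 - 86 + 24 - 13 = -41

-41 dB


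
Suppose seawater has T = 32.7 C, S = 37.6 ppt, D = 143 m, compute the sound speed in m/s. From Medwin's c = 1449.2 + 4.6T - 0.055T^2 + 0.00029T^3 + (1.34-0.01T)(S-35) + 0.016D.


c = 1449.2 + 4.6*32.7 - 0.055*32.7^2 + 0.00029*32.7^3 + (1.34 - 0.01*32.7)*(37.6 - 35) + 0.016*143 = 1555.87

1555.87 m/s


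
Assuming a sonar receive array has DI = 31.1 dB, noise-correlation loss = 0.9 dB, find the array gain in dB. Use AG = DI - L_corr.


AG = DI - L_corr = 31.1 - 0.9 = 30.2

30.2 dB


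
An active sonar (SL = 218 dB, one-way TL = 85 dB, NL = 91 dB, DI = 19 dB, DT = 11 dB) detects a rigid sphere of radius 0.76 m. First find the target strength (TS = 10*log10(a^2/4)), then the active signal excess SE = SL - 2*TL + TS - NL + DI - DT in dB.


Step 1: TS = 10*log10(0.76^2/4) = -8.4 dB
Step 2: SE = SL - 2*TL + TS - NL + DI - DT = 218 - 2*85 + (-8.4) - 91 + 19 - 11 = -43.4

-43.4 dB


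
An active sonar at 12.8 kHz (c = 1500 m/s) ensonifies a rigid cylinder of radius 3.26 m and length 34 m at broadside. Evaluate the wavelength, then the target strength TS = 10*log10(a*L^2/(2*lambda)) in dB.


Step 1: lambda = c/f = 1500/12800 = 0.11719 m
Step 2: TS = 10*log10(a*L^2/(2*lambda)) = 10*log10(3.26*34^2/(2*0.11719)) = 42.06

42.06 dB


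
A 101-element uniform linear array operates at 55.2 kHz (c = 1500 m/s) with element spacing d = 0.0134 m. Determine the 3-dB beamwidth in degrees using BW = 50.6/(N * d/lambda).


Step 1: lambda = 1500/55200 = 0.02717 m
Step 2: d/lambda = 0.0134/0.02717 = 0.4932
Step 3: BW = 50.6/(N * d/lambda) = 50.6/(101 * 0.4932) = 1.02

1.02 deg


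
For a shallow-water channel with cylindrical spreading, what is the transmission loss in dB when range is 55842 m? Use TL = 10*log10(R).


47.47 dB


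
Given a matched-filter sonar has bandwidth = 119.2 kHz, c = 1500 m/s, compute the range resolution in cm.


dR = c/(2*BW) = 1500 / (2 * 119.2e3) = 0.0063 m = 0.63 cm

0.63 cm


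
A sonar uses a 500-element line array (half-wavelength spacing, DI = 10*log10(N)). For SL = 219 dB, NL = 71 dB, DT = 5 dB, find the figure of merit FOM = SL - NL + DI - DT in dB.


169.99 dB


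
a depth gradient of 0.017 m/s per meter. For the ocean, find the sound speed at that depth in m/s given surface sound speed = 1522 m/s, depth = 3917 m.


c = 1522 + 0.017 * 3917 = 1588.589

1588.589 m/s


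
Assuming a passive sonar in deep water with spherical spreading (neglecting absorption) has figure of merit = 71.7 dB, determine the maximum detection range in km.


At max range FOM = TL, so 20*log10(R) = 71.7
R = 10^(71.7/20) = 3845.92 m = 3.85 km

3.85 km


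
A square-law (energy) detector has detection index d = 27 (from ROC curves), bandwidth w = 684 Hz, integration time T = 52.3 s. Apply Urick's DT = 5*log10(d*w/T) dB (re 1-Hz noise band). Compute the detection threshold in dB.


12.74 dB


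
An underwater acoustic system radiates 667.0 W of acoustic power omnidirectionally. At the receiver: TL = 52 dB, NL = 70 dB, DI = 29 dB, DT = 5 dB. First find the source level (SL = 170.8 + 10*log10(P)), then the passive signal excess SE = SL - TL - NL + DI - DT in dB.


Step 1: SL = 170.8 + 10*log10(667.0) = 199.04 dB
Step 2: SE = SL - TL - NL + DI - DT = 199.04 - 52 - 70 + 29 - 5 = 101.04

101.04 dB


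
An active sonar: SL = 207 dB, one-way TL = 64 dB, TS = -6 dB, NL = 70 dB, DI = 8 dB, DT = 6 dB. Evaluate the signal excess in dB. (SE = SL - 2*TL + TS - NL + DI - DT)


SE = SL - 2*TL + TS - NL + DI - DT = 207 - 2*64 + (-6) - 70 + 8 - 6 = 5

5 dB


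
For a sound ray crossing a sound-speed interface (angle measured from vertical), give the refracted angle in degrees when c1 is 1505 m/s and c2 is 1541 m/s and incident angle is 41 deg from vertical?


sin(theta2) = (c2/c1)*sin(theta1) = (1541/1505)*sin(41 deg) = 0.67175
theta2 = arcsin(0.67175) = 42.2

42.2 deg


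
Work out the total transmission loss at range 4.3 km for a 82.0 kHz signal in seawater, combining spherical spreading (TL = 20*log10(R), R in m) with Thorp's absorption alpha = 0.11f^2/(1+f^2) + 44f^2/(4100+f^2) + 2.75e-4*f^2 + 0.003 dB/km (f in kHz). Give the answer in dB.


Step 1 (Thorp): alpha = 0.11*6724.0/(1+6724.0) + 44*6724.0/(4100+6724.0) + 2.75e-4*6724.0 + 0.003 = 29.2954 dB/km
Step 2: TL_spread = 20*log10(4300) = 72.67 dB
Step 3: TL_abs = alpha*R = 29.2954 * 4.3 = 125.97 dB
Step 4: TL_total = 72.67 + 125.97 = 198.64

198.64 dB


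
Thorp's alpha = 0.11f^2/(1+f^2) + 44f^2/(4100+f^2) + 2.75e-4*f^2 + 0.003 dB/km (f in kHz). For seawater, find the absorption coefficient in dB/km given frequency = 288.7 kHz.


f^2 = 83347.69
alpha = 0.11*83347.69/(1+83347.69) + 44*83347.69/(4100+83347.69) + 2.75e-4*83347.69 + 0.003 = 64.971

64.971 dB/km


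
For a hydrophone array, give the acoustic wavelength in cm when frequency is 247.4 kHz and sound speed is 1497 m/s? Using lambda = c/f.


0.61 cm


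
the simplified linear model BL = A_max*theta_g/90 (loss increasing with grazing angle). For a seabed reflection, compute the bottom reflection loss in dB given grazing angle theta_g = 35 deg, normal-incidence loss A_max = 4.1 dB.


BL = A_max * theta_g / 90 = 4.1 * 35 / 90 = 1.59

1.59 dB


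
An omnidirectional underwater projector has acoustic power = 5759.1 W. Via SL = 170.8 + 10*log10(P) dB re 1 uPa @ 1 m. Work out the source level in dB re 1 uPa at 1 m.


SL = 170.8 + 10*log10(5759.1) = 170.8 + 37.6 = 208.4

208.4 dB


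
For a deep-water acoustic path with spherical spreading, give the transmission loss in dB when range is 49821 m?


93.95 dB


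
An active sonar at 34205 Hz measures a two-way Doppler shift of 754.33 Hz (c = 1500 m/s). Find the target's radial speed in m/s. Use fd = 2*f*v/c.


From fd = 2*f*v/c, v = c*fd/(2*f) = 1500 * 754.33 / (2*34205) = 16.54

16.54 m/s


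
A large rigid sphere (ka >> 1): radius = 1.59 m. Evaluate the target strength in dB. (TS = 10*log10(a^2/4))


TS = 10*log10(1.59^2 / 4) = 10*log10(0.632025) = -1.99

-1.99 dB


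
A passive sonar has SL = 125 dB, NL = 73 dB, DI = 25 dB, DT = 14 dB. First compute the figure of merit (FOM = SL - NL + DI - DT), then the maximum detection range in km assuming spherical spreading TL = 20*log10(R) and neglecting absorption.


Step 1: FOM = SL - NL + DI - DT = 125 - 73 + 25 - 14 = 63 dB
Step 2: at max range FOM = TL = 20*log10(R), so R = 10^(63/20) = 1412.54 m = 1.41 km

1.41 km


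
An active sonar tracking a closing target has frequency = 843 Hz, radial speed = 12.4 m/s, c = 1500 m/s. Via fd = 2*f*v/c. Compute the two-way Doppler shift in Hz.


13.94 Hz


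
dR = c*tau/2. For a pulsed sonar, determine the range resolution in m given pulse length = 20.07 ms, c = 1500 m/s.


dR = c*tau/2 = 1500 * 20.07e-3 / 2 = 15.0525

15.0525 m


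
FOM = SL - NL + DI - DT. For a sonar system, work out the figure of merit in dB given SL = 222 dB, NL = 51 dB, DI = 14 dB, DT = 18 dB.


167 dB


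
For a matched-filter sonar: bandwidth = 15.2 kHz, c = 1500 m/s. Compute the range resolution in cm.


dR = c/(2*BW) = 1500 / (2 * 15.2e3) = 0.0493 m = 4.93 cm

4.93 cm


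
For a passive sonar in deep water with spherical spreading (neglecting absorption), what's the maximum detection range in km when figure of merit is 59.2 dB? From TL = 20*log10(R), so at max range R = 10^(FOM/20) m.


At max range FOM = TL, so 20*log10(R) = 59.2
R = 10^(59.2/20) = 912.01 m = 0.91 km

0.91 km


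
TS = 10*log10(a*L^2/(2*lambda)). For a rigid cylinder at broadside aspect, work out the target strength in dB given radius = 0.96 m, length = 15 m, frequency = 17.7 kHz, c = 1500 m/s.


lambda = 1500/17700 = 0.08475 m
TS = 10*log10(0.96*15^2/(2*0.08475)) = 31.05

31.05 dB


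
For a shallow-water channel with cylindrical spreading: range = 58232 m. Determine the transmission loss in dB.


TL = 10*log10(58232) = 47.65

47.65 dB


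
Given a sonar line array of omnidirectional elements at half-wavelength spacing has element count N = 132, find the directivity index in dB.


DI = 10*log10(132) = 21.21

21.21 dB


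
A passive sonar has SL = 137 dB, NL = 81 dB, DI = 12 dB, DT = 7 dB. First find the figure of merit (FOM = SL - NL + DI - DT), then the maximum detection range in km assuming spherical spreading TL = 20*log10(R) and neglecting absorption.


Step 1: FOM = SL - NL + DI - DT = 137 - 81 + 12 - 7 = 61 dB
Step 2: at max range FOM = TL = 20*log10(R), so R = 10^(61/20) = 1122.02 m = 1.12 km

1.12 km


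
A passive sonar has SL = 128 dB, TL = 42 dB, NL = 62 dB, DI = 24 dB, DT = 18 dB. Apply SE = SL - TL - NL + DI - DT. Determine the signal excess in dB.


SE = SL - TL - NL + DI - DT = 128 - 42 - 62 + 24 - 18 = 30

30 dB


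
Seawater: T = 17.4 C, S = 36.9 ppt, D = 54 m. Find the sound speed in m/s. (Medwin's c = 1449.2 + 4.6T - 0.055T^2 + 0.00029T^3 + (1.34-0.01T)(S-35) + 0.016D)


1517.2 m/s


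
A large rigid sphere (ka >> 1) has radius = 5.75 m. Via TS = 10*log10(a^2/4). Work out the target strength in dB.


TS = 10*log10(5.75^2 / 4) = 10*log10(8.265625) = 9.17

9.17 dB


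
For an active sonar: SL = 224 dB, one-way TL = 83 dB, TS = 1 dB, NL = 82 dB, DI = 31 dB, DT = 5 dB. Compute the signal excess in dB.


SE = SL - 2*TL + TS - NL + DI - DT = 224 - 2*83 + (1) - 82 + 31 - 5 = 3

3 dB


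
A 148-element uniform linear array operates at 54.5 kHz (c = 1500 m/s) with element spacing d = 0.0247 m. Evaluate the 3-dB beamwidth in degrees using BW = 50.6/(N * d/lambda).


Step 1: lambda = 1500/54500 = 0.02752 m
Step 2: d/lambda = 0.0247/0.02752 = 0.8975
Step 3: BW = 50.6/(N * d/lambda) = 50.6/(148 * 0.8975) = 0.38

0.38 deg


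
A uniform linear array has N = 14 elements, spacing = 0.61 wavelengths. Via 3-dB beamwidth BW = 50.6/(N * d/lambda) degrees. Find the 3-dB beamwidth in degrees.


BW = 50.6 / (14 * 0.61) = 50.6 / 8.54 = 5.93

5.93 deg


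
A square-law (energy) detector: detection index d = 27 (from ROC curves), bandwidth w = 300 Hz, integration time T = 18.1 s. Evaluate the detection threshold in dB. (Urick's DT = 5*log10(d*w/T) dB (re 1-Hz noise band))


13.25 dB


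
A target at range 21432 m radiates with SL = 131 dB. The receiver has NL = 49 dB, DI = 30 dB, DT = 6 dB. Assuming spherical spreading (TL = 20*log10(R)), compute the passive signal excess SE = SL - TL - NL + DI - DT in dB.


Step 1: TL = 20*log10(21432) = 86.62 dB
Step 2: SE = 131 - 86.62 - 49 + 30 - 6 = 19.38

19.38 dB


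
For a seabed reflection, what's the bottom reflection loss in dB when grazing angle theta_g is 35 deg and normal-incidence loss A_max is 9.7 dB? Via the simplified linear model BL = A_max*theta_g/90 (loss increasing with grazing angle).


BL = A_max * theta_g / 90 = 9.7 * 35 / 90 = 3.77

3.77 dB


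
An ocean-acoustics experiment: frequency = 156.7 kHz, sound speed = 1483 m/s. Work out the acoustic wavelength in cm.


lambda = c/f = 1483 / 156700 = 0.0095 m = 0.95 cm

0.95 cm


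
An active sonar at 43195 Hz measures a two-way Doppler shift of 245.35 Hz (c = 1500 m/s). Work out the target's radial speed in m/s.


4.26 m/s


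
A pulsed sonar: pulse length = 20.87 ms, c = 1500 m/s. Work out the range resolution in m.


dR = c*tau/2 = 1500 * 20.87e-3 / 2 = 15.6525

15.6525 m


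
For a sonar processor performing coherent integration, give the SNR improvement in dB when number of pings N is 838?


Gain = 10*log10(838) = 29.23

29.23 dB


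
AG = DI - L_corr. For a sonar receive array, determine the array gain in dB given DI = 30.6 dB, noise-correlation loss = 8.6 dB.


AG = DI - L_corr = 30.6 - 8.6 = 22.0

22.0 dB


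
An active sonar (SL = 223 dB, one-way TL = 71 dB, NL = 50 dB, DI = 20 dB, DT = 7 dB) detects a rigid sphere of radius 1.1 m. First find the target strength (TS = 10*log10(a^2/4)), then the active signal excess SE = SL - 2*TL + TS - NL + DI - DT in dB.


Step 1: TS = 10*log10(1.1^2/4) = -5.19 dB
Step 2: SE = SL - 2*TL + TS - NL + DI - DT = 223 - 2*71 + (-5.19) - 50 + 20 - 7 = 38.81

38.81 dB


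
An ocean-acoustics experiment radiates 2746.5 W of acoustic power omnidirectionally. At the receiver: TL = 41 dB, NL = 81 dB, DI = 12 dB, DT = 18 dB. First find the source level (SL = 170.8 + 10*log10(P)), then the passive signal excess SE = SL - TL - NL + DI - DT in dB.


Step 1: SL = 170.8 + 10*log10(2746.5) = 205.19 dB
Step 2: SE = SL - TL - NL + DI - DT = 205.19 - 41 - 81 + 12 - 18 = 77.19

77.19 dB


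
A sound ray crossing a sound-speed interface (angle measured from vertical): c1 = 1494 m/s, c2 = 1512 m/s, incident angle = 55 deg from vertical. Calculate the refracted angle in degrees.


sin(theta2) = (c2/c1)*sin(theta1) = (1512/1494)*sin(55 deg) = 0.82902
theta2 = arcsin(0.82902) = 56.0

56.0 deg


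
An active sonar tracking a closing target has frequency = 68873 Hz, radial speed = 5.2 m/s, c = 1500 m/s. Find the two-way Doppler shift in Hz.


477.52 Hz


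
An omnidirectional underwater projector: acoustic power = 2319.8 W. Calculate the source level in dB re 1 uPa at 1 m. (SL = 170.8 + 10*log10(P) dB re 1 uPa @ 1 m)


204.45 dB


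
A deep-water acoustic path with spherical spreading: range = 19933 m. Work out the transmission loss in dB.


85.99 dB


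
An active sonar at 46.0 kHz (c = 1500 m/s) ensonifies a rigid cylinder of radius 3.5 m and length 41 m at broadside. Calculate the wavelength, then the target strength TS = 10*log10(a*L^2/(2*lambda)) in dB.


Step 1: lambda = c/f = 1500/46000 = 0.03261 m
Step 2: TS = 10*log10(a*L^2/(2*lambda)) = 10*log10(3.5*41^2/(2*0.03261)) = 49.55

49.55 dB


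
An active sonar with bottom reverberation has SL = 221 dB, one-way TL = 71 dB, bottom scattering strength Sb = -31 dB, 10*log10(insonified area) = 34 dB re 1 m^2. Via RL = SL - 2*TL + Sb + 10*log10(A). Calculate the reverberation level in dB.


82 dB


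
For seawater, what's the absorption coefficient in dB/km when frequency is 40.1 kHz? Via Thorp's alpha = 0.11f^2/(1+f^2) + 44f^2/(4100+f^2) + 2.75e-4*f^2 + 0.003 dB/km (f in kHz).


12.95 dB/km


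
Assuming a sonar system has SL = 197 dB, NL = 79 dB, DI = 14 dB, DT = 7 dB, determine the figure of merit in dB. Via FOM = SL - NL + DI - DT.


FOM = SL - NL + DI - DT = 197 - 79 + 14 - 7 = 125

125 dB


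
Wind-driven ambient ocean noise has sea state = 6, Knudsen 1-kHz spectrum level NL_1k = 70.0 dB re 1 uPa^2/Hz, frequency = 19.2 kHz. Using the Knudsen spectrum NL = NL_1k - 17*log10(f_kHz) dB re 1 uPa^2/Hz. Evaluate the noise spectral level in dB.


48.18 dB


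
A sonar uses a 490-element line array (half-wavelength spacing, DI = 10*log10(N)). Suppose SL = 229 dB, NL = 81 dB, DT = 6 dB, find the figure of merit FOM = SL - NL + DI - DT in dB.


Step 1: DI = 10*log10(490) = 26.9 dB
Step 2: FOM = SL - NL + DI - DT = 229 - 81 + 26.9 - 6 = 168.9

168.9 dB
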